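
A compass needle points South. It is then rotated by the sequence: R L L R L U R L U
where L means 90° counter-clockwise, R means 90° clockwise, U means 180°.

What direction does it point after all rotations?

Answer: Final heading: East

Derivation:
Start: South
  R (right (90° clockwise)) -> West
  L (left (90° counter-clockwise)) -> South
  L (left (90° counter-clockwise)) -> East
  R (right (90° clockwise)) -> South
  L (left (90° counter-clockwise)) -> East
  U (U-turn (180°)) -> West
  R (right (90° clockwise)) -> North
  L (left (90° counter-clockwise)) -> West
  U (U-turn (180°)) -> East
Final: East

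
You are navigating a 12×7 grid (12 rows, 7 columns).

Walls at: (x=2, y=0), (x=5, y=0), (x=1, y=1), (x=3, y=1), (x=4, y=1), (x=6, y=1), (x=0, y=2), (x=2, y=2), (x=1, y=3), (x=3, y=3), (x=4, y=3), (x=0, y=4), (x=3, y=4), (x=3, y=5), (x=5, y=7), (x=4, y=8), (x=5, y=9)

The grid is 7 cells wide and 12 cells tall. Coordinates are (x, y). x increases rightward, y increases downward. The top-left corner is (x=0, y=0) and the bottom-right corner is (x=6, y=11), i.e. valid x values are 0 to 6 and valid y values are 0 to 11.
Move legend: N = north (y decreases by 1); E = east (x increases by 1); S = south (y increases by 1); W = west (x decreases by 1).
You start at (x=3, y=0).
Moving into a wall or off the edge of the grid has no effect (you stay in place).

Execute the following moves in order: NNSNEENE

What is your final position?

Start: (x=3, y=0)
  N (north): blocked, stay at (x=3, y=0)
  N (north): blocked, stay at (x=3, y=0)
  S (south): blocked, stay at (x=3, y=0)
  N (north): blocked, stay at (x=3, y=0)
  E (east): (x=3, y=0) -> (x=4, y=0)
  E (east): blocked, stay at (x=4, y=0)
  N (north): blocked, stay at (x=4, y=0)
  E (east): blocked, stay at (x=4, y=0)
Final: (x=4, y=0)

Answer: Final position: (x=4, y=0)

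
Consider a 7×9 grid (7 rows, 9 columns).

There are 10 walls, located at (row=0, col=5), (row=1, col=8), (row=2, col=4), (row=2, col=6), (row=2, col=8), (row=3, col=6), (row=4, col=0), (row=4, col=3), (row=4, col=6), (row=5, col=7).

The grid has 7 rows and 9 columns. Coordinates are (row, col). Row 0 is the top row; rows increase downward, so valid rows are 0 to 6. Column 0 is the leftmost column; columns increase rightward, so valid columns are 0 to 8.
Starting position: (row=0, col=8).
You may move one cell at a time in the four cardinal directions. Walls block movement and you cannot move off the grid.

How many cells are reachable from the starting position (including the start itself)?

Answer: Reachable cells: 53

Derivation:
BFS flood-fill from (row=0, col=8):
  Distance 0: (row=0, col=8)
  Distance 1: (row=0, col=7)
  Distance 2: (row=0, col=6), (row=1, col=7)
  Distance 3: (row=1, col=6), (row=2, col=7)
  Distance 4: (row=1, col=5), (row=3, col=7)
  Distance 5: (row=1, col=4), (row=2, col=5), (row=3, col=8), (row=4, col=7)
  Distance 6: (row=0, col=4), (row=1, col=3), (row=3, col=5), (row=4, col=8)
  Distance 7: (row=0, col=3), (row=1, col=2), (row=2, col=3), (row=3, col=4), (row=4, col=5), (row=5, col=8)
  Distance 8: (row=0, col=2), (row=1, col=1), (row=2, col=2), (row=3, col=3), (row=4, col=4), (row=5, col=5), (row=6, col=8)
  Distance 9: (row=0, col=1), (row=1, col=0), (row=2, col=1), (row=3, col=2), (row=5, col=4), (row=5, col=6), (row=6, col=5), (row=6, col=7)
  Distance 10: (row=0, col=0), (row=2, col=0), (row=3, col=1), (row=4, col=2), (row=5, col=3), (row=6, col=4), (row=6, col=6)
  Distance 11: (row=3, col=0), (row=4, col=1), (row=5, col=2), (row=6, col=3)
  Distance 12: (row=5, col=1), (row=6, col=2)
  Distance 13: (row=5, col=0), (row=6, col=1)
  Distance 14: (row=6, col=0)
Total reachable: 53 (grid has 53 open cells total)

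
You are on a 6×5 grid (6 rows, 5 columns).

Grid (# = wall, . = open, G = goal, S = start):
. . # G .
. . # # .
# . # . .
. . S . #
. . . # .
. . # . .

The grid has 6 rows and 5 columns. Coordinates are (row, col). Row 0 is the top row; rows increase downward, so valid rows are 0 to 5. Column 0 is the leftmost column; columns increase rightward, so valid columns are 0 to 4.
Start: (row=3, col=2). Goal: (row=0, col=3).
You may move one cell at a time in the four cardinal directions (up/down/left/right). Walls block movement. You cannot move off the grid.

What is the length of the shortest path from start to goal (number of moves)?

BFS from (row=3, col=2) until reaching (row=0, col=3):
  Distance 0: (row=3, col=2)
  Distance 1: (row=3, col=1), (row=3, col=3), (row=4, col=2)
  Distance 2: (row=2, col=1), (row=2, col=3), (row=3, col=0), (row=4, col=1)
  Distance 3: (row=1, col=1), (row=2, col=4), (row=4, col=0), (row=5, col=1)
  Distance 4: (row=0, col=1), (row=1, col=0), (row=1, col=4), (row=5, col=0)
  Distance 5: (row=0, col=0), (row=0, col=4)
  Distance 6: (row=0, col=3)  <- goal reached here
One shortest path (6 moves): (row=3, col=2) -> (row=3, col=3) -> (row=2, col=3) -> (row=2, col=4) -> (row=1, col=4) -> (row=0, col=4) -> (row=0, col=3)

Answer: Shortest path length: 6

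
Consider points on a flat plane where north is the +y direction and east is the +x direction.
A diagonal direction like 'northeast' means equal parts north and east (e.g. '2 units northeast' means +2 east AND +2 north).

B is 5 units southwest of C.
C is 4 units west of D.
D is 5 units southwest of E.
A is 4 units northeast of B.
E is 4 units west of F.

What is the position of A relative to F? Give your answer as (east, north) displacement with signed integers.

Place F at the origin (east=0, north=0).
  E is 4 units west of F: delta (east=-4, north=+0); E at (east=-4, north=0).
  D is 5 units southwest of E: delta (east=-5, north=-5); D at (east=-9, north=-5).
  C is 4 units west of D: delta (east=-4, north=+0); C at (east=-13, north=-5).
  B is 5 units southwest of C: delta (east=-5, north=-5); B at (east=-18, north=-10).
  A is 4 units northeast of B: delta (east=+4, north=+4); A at (east=-14, north=-6).
Therefore A relative to F: (east=-14, north=-6).

Answer: A is at (east=-14, north=-6) relative to F.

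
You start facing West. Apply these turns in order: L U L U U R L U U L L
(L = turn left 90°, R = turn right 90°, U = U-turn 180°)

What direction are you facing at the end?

Answer: Final heading: East

Derivation:
Start: West
  L (left (90° counter-clockwise)) -> South
  U (U-turn (180°)) -> North
  L (left (90° counter-clockwise)) -> West
  U (U-turn (180°)) -> East
  U (U-turn (180°)) -> West
  R (right (90° clockwise)) -> North
  L (left (90° counter-clockwise)) -> West
  U (U-turn (180°)) -> East
  U (U-turn (180°)) -> West
  L (left (90° counter-clockwise)) -> South
  L (left (90° counter-clockwise)) -> East
Final: East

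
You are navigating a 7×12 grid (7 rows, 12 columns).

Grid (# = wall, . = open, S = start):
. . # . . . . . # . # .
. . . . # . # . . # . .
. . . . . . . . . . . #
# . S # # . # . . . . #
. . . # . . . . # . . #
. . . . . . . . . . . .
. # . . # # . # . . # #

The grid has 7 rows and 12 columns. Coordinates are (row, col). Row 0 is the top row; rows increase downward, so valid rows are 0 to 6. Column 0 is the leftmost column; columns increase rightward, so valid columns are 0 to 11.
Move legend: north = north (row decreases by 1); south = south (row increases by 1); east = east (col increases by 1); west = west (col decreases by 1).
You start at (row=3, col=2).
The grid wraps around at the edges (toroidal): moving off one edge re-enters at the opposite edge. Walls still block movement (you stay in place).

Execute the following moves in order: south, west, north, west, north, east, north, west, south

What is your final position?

Answer: Final position: (row=2, col=1)

Derivation:
Start: (row=3, col=2)
  south (south): (row=3, col=2) -> (row=4, col=2)
  west (west): (row=4, col=2) -> (row=4, col=1)
  north (north): (row=4, col=1) -> (row=3, col=1)
  west (west): blocked, stay at (row=3, col=1)
  north (north): (row=3, col=1) -> (row=2, col=1)
  east (east): (row=2, col=1) -> (row=2, col=2)
  north (north): (row=2, col=2) -> (row=1, col=2)
  west (west): (row=1, col=2) -> (row=1, col=1)
  south (south): (row=1, col=1) -> (row=2, col=1)
Final: (row=2, col=1)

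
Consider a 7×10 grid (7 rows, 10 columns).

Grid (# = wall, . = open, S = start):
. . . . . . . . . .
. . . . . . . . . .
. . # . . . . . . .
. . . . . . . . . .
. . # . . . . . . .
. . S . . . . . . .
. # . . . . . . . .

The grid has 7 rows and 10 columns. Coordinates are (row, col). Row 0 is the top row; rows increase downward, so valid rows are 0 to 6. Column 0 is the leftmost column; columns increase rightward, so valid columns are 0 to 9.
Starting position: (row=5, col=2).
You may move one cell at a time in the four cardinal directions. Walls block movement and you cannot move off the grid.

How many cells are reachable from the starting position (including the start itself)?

Answer: Reachable cells: 67

Derivation:
BFS flood-fill from (row=5, col=2):
  Distance 0: (row=5, col=2)
  Distance 1: (row=5, col=1), (row=5, col=3), (row=6, col=2)
  Distance 2: (row=4, col=1), (row=4, col=3), (row=5, col=0), (row=5, col=4), (row=6, col=3)
  Distance 3: (row=3, col=1), (row=3, col=3), (row=4, col=0), (row=4, col=4), (row=5, col=5), (row=6, col=0), (row=6, col=4)
  Distance 4: (row=2, col=1), (row=2, col=3), (row=3, col=0), (row=3, col=2), (row=3, col=4), (row=4, col=5), (row=5, col=6), (row=6, col=5)
  Distance 5: (row=1, col=1), (row=1, col=3), (row=2, col=0), (row=2, col=4), (row=3, col=5), (row=4, col=6), (row=5, col=7), (row=6, col=6)
  Distance 6: (row=0, col=1), (row=0, col=3), (row=1, col=0), (row=1, col=2), (row=1, col=4), (row=2, col=5), (row=3, col=6), (row=4, col=7), (row=5, col=8), (row=6, col=7)
  Distance 7: (row=0, col=0), (row=0, col=2), (row=0, col=4), (row=1, col=5), (row=2, col=6), (row=3, col=7), (row=4, col=8), (row=5, col=9), (row=6, col=8)
  Distance 8: (row=0, col=5), (row=1, col=6), (row=2, col=7), (row=3, col=8), (row=4, col=9), (row=6, col=9)
  Distance 9: (row=0, col=6), (row=1, col=7), (row=2, col=8), (row=3, col=9)
  Distance 10: (row=0, col=7), (row=1, col=8), (row=2, col=9)
  Distance 11: (row=0, col=8), (row=1, col=9)
  Distance 12: (row=0, col=9)
Total reachable: 67 (grid has 67 open cells total)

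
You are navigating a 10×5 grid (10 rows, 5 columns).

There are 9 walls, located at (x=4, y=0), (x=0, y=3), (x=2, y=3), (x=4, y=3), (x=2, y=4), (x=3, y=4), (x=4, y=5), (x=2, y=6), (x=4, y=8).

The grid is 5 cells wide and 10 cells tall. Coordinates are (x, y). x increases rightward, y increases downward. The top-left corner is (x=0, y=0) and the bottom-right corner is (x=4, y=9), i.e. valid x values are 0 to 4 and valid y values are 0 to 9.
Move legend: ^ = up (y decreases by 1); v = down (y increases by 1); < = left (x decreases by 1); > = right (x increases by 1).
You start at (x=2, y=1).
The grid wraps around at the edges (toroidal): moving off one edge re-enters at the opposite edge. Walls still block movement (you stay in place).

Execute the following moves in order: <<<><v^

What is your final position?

Start: (x=2, y=1)
  < (left): (x=2, y=1) -> (x=1, y=1)
  < (left): (x=1, y=1) -> (x=0, y=1)
  < (left): (x=0, y=1) -> (x=4, y=1)
  > (right): (x=4, y=1) -> (x=0, y=1)
  < (left): (x=0, y=1) -> (x=4, y=1)
  v (down): (x=4, y=1) -> (x=4, y=2)
  ^ (up): (x=4, y=2) -> (x=4, y=1)
Final: (x=4, y=1)

Answer: Final position: (x=4, y=1)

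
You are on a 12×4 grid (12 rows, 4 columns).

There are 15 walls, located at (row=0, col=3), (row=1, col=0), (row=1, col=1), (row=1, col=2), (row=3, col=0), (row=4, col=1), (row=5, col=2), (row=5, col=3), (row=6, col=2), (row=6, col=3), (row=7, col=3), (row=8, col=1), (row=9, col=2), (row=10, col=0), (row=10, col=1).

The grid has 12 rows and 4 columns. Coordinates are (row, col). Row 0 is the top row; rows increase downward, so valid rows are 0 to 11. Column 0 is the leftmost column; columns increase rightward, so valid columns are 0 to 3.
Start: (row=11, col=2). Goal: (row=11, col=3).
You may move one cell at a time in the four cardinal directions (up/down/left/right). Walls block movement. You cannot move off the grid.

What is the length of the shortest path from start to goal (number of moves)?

BFS from (row=11, col=2) until reaching (row=11, col=3):
  Distance 0: (row=11, col=2)
  Distance 1: (row=10, col=2), (row=11, col=1), (row=11, col=3)  <- goal reached here
One shortest path (1 moves): (row=11, col=2) -> (row=11, col=3)

Answer: Shortest path length: 1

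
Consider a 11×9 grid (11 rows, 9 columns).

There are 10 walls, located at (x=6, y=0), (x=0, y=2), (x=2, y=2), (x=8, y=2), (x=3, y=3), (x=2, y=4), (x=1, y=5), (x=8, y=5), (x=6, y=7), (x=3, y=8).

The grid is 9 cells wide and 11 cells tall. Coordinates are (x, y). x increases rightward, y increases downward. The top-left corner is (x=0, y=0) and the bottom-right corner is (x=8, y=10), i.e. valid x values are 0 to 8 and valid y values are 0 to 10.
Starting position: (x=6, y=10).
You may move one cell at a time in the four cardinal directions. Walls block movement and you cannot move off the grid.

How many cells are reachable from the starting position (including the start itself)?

Answer: Reachable cells: 89

Derivation:
BFS flood-fill from (x=6, y=10):
  Distance 0: (x=6, y=10)
  Distance 1: (x=6, y=9), (x=5, y=10), (x=7, y=10)
  Distance 2: (x=6, y=8), (x=5, y=9), (x=7, y=9), (x=4, y=10), (x=8, y=10)
  Distance 3: (x=5, y=8), (x=7, y=8), (x=4, y=9), (x=8, y=9), (x=3, y=10)
  Distance 4: (x=5, y=7), (x=7, y=7), (x=4, y=8), (x=8, y=8), (x=3, y=9), (x=2, y=10)
  Distance 5: (x=5, y=6), (x=7, y=6), (x=4, y=7), (x=8, y=7), (x=2, y=9), (x=1, y=10)
  Distance 6: (x=5, y=5), (x=7, y=5), (x=4, y=6), (x=6, y=6), (x=8, y=6), (x=3, y=7), (x=2, y=8), (x=1, y=9), (x=0, y=10)
  Distance 7: (x=5, y=4), (x=7, y=4), (x=4, y=5), (x=6, y=5), (x=3, y=6), (x=2, y=7), (x=1, y=8), (x=0, y=9)
  Distance 8: (x=5, y=3), (x=7, y=3), (x=4, y=4), (x=6, y=4), (x=8, y=4), (x=3, y=5), (x=2, y=6), (x=1, y=7), (x=0, y=8)
  Distance 9: (x=5, y=2), (x=7, y=2), (x=4, y=3), (x=6, y=3), (x=8, y=3), (x=3, y=4), (x=2, y=5), (x=1, y=6), (x=0, y=7)
  Distance 10: (x=5, y=1), (x=7, y=1), (x=4, y=2), (x=6, y=2), (x=0, y=6)
  Distance 11: (x=5, y=0), (x=7, y=0), (x=4, y=1), (x=6, y=1), (x=8, y=1), (x=3, y=2), (x=0, y=5)
  Distance 12: (x=4, y=0), (x=8, y=0), (x=3, y=1), (x=0, y=4)
  Distance 13: (x=3, y=0), (x=2, y=1), (x=0, y=3), (x=1, y=4)
  Distance 14: (x=2, y=0), (x=1, y=1), (x=1, y=3)
  Distance 15: (x=1, y=0), (x=0, y=1), (x=1, y=2), (x=2, y=3)
  Distance 16: (x=0, y=0)
Total reachable: 89 (grid has 89 open cells total)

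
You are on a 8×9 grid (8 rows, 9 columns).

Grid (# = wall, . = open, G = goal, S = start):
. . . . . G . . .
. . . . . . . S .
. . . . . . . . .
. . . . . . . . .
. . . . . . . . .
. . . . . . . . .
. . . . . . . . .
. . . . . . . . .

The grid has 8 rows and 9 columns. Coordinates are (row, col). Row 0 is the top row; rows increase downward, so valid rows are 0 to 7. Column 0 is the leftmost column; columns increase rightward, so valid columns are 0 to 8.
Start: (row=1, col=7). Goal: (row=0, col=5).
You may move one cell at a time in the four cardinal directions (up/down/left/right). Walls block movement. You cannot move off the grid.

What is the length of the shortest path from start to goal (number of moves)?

BFS from (row=1, col=7) until reaching (row=0, col=5):
  Distance 0: (row=1, col=7)
  Distance 1: (row=0, col=7), (row=1, col=6), (row=1, col=8), (row=2, col=7)
  Distance 2: (row=0, col=6), (row=0, col=8), (row=1, col=5), (row=2, col=6), (row=2, col=8), (row=3, col=7)
  Distance 3: (row=0, col=5), (row=1, col=4), (row=2, col=5), (row=3, col=6), (row=3, col=8), (row=4, col=7)  <- goal reached here
One shortest path (3 moves): (row=1, col=7) -> (row=1, col=6) -> (row=1, col=5) -> (row=0, col=5)

Answer: Shortest path length: 3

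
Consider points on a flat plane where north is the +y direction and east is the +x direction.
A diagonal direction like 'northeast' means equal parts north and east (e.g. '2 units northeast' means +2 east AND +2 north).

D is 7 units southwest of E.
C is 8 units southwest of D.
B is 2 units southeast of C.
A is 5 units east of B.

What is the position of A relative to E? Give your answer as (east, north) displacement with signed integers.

Place E at the origin (east=0, north=0).
  D is 7 units southwest of E: delta (east=-7, north=-7); D at (east=-7, north=-7).
  C is 8 units southwest of D: delta (east=-8, north=-8); C at (east=-15, north=-15).
  B is 2 units southeast of C: delta (east=+2, north=-2); B at (east=-13, north=-17).
  A is 5 units east of B: delta (east=+5, north=+0); A at (east=-8, north=-17).
Therefore A relative to E: (east=-8, north=-17).

Answer: A is at (east=-8, north=-17) relative to E.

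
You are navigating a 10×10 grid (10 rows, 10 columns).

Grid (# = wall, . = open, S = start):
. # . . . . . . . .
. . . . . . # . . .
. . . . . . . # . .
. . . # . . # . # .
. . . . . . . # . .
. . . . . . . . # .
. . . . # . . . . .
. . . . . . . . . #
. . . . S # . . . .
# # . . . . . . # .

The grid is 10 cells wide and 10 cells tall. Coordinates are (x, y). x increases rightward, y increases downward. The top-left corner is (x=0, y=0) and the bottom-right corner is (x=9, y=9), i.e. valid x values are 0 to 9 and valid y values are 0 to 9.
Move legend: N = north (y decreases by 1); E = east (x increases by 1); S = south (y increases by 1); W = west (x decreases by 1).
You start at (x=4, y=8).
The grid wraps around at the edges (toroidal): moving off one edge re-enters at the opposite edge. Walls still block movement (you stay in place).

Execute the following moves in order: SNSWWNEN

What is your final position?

Start: (x=4, y=8)
  S (south): (x=4, y=8) -> (x=4, y=9)
  N (north): (x=4, y=9) -> (x=4, y=8)
  S (south): (x=4, y=8) -> (x=4, y=9)
  W (west): (x=4, y=9) -> (x=3, y=9)
  W (west): (x=3, y=9) -> (x=2, y=9)
  N (north): (x=2, y=9) -> (x=2, y=8)
  E (east): (x=2, y=8) -> (x=3, y=8)
  N (north): (x=3, y=8) -> (x=3, y=7)
Final: (x=3, y=7)

Answer: Final position: (x=3, y=7)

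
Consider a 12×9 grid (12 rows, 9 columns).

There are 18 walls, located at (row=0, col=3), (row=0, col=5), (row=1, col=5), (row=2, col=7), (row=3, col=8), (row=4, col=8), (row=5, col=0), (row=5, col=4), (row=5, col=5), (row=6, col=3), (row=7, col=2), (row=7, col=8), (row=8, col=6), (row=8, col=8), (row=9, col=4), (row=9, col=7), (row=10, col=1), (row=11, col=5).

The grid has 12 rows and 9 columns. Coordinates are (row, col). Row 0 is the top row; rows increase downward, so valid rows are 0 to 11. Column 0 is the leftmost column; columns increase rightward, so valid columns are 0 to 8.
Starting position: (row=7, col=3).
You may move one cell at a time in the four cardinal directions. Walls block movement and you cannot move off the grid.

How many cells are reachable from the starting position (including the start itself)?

Answer: Reachable cells: 90

Derivation:
BFS flood-fill from (row=7, col=3):
  Distance 0: (row=7, col=3)
  Distance 1: (row=7, col=4), (row=8, col=3)
  Distance 2: (row=6, col=4), (row=7, col=5), (row=8, col=2), (row=8, col=4), (row=9, col=3)
  Distance 3: (row=6, col=5), (row=7, col=6), (row=8, col=1), (row=8, col=5), (row=9, col=2), (row=10, col=3)
  Distance 4: (row=6, col=6), (row=7, col=1), (row=7, col=7), (row=8, col=0), (row=9, col=1), (row=9, col=5), (row=10, col=2), (row=10, col=4), (row=11, col=3)
  Distance 5: (row=5, col=6), (row=6, col=1), (row=6, col=7), (row=7, col=0), (row=8, col=7), (row=9, col=0), (row=9, col=6), (row=10, col=5), (row=11, col=2), (row=11, col=4)
  Distance 6: (row=4, col=6), (row=5, col=1), (row=5, col=7), (row=6, col=0), (row=6, col=2), (row=6, col=8), (row=10, col=0), (row=10, col=6), (row=11, col=1)
  Distance 7: (row=3, col=6), (row=4, col=1), (row=4, col=5), (row=4, col=7), (row=5, col=2), (row=5, col=8), (row=10, col=7), (row=11, col=0), (row=11, col=6)
  Distance 8: (row=2, col=6), (row=3, col=1), (row=3, col=5), (row=3, col=7), (row=4, col=0), (row=4, col=2), (row=4, col=4), (row=5, col=3), (row=10, col=8), (row=11, col=7)
  Distance 9: (row=1, col=6), (row=2, col=1), (row=2, col=5), (row=3, col=0), (row=3, col=2), (row=3, col=4), (row=4, col=3), (row=9, col=8), (row=11, col=8)
  Distance 10: (row=0, col=6), (row=1, col=1), (row=1, col=7), (row=2, col=0), (row=2, col=2), (row=2, col=4), (row=3, col=3)
  Distance 11: (row=0, col=1), (row=0, col=7), (row=1, col=0), (row=1, col=2), (row=1, col=4), (row=1, col=8), (row=2, col=3)
  Distance 12: (row=0, col=0), (row=0, col=2), (row=0, col=4), (row=0, col=8), (row=1, col=3), (row=2, col=8)
Total reachable: 90 (grid has 90 open cells total)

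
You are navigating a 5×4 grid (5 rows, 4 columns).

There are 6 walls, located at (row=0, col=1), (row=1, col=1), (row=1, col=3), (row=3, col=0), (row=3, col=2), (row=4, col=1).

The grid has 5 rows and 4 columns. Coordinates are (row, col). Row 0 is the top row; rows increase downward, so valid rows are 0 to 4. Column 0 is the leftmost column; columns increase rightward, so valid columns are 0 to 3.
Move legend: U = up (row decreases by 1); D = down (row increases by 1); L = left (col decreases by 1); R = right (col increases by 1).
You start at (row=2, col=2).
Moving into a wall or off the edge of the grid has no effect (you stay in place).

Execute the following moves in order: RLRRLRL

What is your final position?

Start: (row=2, col=2)
  R (right): (row=2, col=2) -> (row=2, col=3)
  L (left): (row=2, col=3) -> (row=2, col=2)
  R (right): (row=2, col=2) -> (row=2, col=3)
  R (right): blocked, stay at (row=2, col=3)
  L (left): (row=2, col=3) -> (row=2, col=2)
  R (right): (row=2, col=2) -> (row=2, col=3)
  L (left): (row=2, col=3) -> (row=2, col=2)
Final: (row=2, col=2)

Answer: Final position: (row=2, col=2)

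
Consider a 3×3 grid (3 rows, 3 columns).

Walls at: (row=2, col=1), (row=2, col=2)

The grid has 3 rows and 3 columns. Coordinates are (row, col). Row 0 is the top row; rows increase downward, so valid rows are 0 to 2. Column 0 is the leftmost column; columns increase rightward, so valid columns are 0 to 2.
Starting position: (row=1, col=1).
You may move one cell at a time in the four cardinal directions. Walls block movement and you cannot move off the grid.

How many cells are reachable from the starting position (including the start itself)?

BFS flood-fill from (row=1, col=1):
  Distance 0: (row=1, col=1)
  Distance 1: (row=0, col=1), (row=1, col=0), (row=1, col=2)
  Distance 2: (row=0, col=0), (row=0, col=2), (row=2, col=0)
Total reachable: 7 (grid has 7 open cells total)

Answer: Reachable cells: 7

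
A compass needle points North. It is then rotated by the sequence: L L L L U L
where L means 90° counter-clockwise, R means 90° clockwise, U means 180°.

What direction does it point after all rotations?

Answer: Final heading: East

Derivation:
Start: North
  L (left (90° counter-clockwise)) -> West
  L (left (90° counter-clockwise)) -> South
  L (left (90° counter-clockwise)) -> East
  L (left (90° counter-clockwise)) -> North
  U (U-turn (180°)) -> South
  L (left (90° counter-clockwise)) -> East
Final: East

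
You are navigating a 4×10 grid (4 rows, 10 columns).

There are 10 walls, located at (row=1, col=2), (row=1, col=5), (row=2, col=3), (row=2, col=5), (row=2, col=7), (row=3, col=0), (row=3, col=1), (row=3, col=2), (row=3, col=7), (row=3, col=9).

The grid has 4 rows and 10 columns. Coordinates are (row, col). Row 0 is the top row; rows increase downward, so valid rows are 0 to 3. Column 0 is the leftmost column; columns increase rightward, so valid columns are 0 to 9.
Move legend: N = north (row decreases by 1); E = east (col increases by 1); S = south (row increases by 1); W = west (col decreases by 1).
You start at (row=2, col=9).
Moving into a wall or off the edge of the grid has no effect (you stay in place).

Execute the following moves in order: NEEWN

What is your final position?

Answer: Final position: (row=0, col=8)

Derivation:
Start: (row=2, col=9)
  N (north): (row=2, col=9) -> (row=1, col=9)
  E (east): blocked, stay at (row=1, col=9)
  E (east): blocked, stay at (row=1, col=9)
  W (west): (row=1, col=9) -> (row=1, col=8)
  N (north): (row=1, col=8) -> (row=0, col=8)
Final: (row=0, col=8)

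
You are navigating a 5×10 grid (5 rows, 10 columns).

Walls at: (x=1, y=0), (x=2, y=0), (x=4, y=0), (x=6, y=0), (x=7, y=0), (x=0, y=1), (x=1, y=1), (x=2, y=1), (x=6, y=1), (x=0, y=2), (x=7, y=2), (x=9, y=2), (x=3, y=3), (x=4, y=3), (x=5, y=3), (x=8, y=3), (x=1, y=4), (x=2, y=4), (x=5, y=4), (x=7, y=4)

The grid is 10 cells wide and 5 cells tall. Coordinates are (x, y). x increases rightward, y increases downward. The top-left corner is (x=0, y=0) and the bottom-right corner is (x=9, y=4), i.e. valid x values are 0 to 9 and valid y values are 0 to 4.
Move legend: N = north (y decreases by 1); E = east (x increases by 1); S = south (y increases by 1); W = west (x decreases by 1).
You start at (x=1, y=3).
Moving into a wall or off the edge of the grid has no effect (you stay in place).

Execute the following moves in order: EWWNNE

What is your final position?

Answer: Final position: (x=1, y=3)

Derivation:
Start: (x=1, y=3)
  E (east): (x=1, y=3) -> (x=2, y=3)
  W (west): (x=2, y=3) -> (x=1, y=3)
  W (west): (x=1, y=3) -> (x=0, y=3)
  N (north): blocked, stay at (x=0, y=3)
  N (north): blocked, stay at (x=0, y=3)
  E (east): (x=0, y=3) -> (x=1, y=3)
Final: (x=1, y=3)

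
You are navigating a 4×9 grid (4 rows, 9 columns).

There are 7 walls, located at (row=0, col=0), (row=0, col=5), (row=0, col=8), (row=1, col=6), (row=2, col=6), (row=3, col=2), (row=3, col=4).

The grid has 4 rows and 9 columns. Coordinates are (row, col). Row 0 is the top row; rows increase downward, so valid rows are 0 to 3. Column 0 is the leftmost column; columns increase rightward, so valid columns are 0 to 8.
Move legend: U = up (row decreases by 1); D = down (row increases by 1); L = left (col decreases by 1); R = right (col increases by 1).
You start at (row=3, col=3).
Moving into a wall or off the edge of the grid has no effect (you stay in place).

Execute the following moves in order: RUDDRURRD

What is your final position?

Start: (row=3, col=3)
  R (right): blocked, stay at (row=3, col=3)
  U (up): (row=3, col=3) -> (row=2, col=3)
  D (down): (row=2, col=3) -> (row=3, col=3)
  D (down): blocked, stay at (row=3, col=3)
  R (right): blocked, stay at (row=3, col=3)
  U (up): (row=3, col=3) -> (row=2, col=3)
  R (right): (row=2, col=3) -> (row=2, col=4)
  R (right): (row=2, col=4) -> (row=2, col=5)
  D (down): (row=2, col=5) -> (row=3, col=5)
Final: (row=3, col=5)

Answer: Final position: (row=3, col=5)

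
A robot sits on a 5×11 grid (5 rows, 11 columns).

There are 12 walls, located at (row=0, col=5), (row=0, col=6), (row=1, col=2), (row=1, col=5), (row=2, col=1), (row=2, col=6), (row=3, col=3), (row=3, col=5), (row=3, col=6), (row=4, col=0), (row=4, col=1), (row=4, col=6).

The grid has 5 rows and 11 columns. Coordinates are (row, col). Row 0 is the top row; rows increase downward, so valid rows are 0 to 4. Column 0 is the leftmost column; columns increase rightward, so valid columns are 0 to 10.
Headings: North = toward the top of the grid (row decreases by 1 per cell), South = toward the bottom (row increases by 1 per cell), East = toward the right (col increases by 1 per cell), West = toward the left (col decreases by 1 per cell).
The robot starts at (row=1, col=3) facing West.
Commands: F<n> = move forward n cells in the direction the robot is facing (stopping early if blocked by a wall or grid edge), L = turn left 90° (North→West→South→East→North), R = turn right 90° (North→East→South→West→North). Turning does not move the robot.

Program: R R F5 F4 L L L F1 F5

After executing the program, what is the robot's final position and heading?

Answer: Final position: (row=4, col=4), facing South

Derivation:
Start: (row=1, col=3), facing West
  R: turn right, now facing North
  R: turn right, now facing East
  F5: move forward 1/5 (blocked), now at (row=1, col=4)
  F4: move forward 0/4 (blocked), now at (row=1, col=4)
  L: turn left, now facing North
  L: turn left, now facing West
  L: turn left, now facing South
  F1: move forward 1, now at (row=2, col=4)
  F5: move forward 2/5 (blocked), now at (row=4, col=4)
Final: (row=4, col=4), facing South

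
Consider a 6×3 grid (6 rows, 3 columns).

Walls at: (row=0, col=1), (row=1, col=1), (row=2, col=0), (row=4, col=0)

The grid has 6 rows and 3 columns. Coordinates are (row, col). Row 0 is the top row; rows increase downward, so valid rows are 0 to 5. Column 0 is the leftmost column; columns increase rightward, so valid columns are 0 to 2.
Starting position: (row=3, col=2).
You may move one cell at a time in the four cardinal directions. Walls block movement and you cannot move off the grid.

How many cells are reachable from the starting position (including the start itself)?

BFS flood-fill from (row=3, col=2):
  Distance 0: (row=3, col=2)
  Distance 1: (row=2, col=2), (row=3, col=1), (row=4, col=2)
  Distance 2: (row=1, col=2), (row=2, col=1), (row=3, col=0), (row=4, col=1), (row=5, col=2)
  Distance 3: (row=0, col=2), (row=5, col=1)
  Distance 4: (row=5, col=0)
Total reachable: 12 (grid has 14 open cells total)

Answer: Reachable cells: 12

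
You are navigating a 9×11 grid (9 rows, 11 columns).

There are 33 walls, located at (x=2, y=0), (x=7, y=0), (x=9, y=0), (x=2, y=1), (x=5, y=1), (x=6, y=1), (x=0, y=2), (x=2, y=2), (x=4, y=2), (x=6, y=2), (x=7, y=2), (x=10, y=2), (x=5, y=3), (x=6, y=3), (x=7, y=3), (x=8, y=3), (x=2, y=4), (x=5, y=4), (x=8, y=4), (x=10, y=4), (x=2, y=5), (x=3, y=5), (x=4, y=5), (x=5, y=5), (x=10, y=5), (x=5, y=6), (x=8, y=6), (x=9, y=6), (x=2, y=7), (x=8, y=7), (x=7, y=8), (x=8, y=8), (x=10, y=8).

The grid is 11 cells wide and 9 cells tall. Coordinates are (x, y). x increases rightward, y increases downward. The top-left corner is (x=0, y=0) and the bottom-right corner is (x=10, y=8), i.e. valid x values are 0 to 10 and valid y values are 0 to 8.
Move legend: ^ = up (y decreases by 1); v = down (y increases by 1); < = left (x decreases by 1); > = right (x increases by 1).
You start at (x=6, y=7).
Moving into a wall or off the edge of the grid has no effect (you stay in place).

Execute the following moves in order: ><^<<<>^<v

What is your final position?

Answer: Final position: (x=6, y=6)

Derivation:
Start: (x=6, y=7)
  > (right): (x=6, y=7) -> (x=7, y=7)
  < (left): (x=7, y=7) -> (x=6, y=7)
  ^ (up): (x=6, y=7) -> (x=6, y=6)
  [×3]< (left): blocked, stay at (x=6, y=6)
  > (right): (x=6, y=6) -> (x=7, y=6)
  ^ (up): (x=7, y=6) -> (x=7, y=5)
  < (left): (x=7, y=5) -> (x=6, y=5)
  v (down): (x=6, y=5) -> (x=6, y=6)
Final: (x=6, y=6)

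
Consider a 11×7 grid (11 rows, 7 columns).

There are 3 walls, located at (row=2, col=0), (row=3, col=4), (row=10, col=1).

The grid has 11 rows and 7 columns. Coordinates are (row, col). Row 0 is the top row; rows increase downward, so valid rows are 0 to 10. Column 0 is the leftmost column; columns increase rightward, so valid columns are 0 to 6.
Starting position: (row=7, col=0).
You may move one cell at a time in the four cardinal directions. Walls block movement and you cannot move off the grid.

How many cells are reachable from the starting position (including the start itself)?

Answer: Reachable cells: 74

Derivation:
BFS flood-fill from (row=7, col=0):
  Distance 0: (row=7, col=0)
  Distance 1: (row=6, col=0), (row=7, col=1), (row=8, col=0)
  Distance 2: (row=5, col=0), (row=6, col=1), (row=7, col=2), (row=8, col=1), (row=9, col=0)
  Distance 3: (row=4, col=0), (row=5, col=1), (row=6, col=2), (row=7, col=3), (row=8, col=2), (row=9, col=1), (row=10, col=0)
  Distance 4: (row=3, col=0), (row=4, col=1), (row=5, col=2), (row=6, col=3), (row=7, col=4), (row=8, col=3), (row=9, col=2)
  Distance 5: (row=3, col=1), (row=4, col=2), (row=5, col=3), (row=6, col=4), (row=7, col=5), (row=8, col=4), (row=9, col=3), (row=10, col=2)
  Distance 6: (row=2, col=1), (row=3, col=2), (row=4, col=3), (row=5, col=4), (row=6, col=5), (row=7, col=6), (row=8, col=5), (row=9, col=4), (row=10, col=3)
  Distance 7: (row=1, col=1), (row=2, col=2), (row=3, col=3), (row=4, col=4), (row=5, col=5), (row=6, col=6), (row=8, col=6), (row=9, col=5), (row=10, col=4)
  Distance 8: (row=0, col=1), (row=1, col=0), (row=1, col=2), (row=2, col=3), (row=4, col=5), (row=5, col=6), (row=9, col=6), (row=10, col=5)
  Distance 9: (row=0, col=0), (row=0, col=2), (row=1, col=3), (row=2, col=4), (row=3, col=5), (row=4, col=6), (row=10, col=6)
  Distance 10: (row=0, col=3), (row=1, col=4), (row=2, col=5), (row=3, col=6)
  Distance 11: (row=0, col=4), (row=1, col=5), (row=2, col=6)
  Distance 12: (row=0, col=5), (row=1, col=6)
  Distance 13: (row=0, col=6)
Total reachable: 74 (grid has 74 open cells total)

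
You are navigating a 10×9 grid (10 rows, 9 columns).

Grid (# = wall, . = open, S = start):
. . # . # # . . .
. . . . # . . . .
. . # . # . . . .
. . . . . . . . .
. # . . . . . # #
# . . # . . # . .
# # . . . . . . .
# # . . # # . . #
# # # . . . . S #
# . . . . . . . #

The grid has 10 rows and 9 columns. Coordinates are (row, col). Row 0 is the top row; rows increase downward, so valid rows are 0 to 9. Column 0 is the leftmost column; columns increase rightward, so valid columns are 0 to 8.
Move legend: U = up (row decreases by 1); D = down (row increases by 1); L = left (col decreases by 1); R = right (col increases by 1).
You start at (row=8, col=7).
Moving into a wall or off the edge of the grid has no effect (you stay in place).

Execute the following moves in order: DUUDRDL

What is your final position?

Answer: Final position: (row=9, col=6)

Derivation:
Start: (row=8, col=7)
  D (down): (row=8, col=7) -> (row=9, col=7)
  U (up): (row=9, col=7) -> (row=8, col=7)
  U (up): (row=8, col=7) -> (row=7, col=7)
  D (down): (row=7, col=7) -> (row=8, col=7)
  R (right): blocked, stay at (row=8, col=7)
  D (down): (row=8, col=7) -> (row=9, col=7)
  L (left): (row=9, col=7) -> (row=9, col=6)
Final: (row=9, col=6)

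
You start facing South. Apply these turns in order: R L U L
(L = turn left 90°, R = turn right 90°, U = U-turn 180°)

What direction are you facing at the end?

Start: South
  R (right (90° clockwise)) -> West
  L (left (90° counter-clockwise)) -> South
  U (U-turn (180°)) -> North
  L (left (90° counter-clockwise)) -> West
Final: West

Answer: Final heading: West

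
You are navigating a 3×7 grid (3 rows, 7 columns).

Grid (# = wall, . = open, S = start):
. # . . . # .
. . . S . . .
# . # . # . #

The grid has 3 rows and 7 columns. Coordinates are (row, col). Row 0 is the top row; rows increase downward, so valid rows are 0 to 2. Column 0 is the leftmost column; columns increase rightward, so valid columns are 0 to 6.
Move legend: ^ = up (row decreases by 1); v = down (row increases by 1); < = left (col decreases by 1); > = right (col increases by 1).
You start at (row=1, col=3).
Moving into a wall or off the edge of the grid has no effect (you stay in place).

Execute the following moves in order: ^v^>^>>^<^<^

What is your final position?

Answer: Final position: (row=0, col=2)

Derivation:
Start: (row=1, col=3)
  ^ (up): (row=1, col=3) -> (row=0, col=3)
  v (down): (row=0, col=3) -> (row=1, col=3)
  ^ (up): (row=1, col=3) -> (row=0, col=3)
  > (right): (row=0, col=3) -> (row=0, col=4)
  ^ (up): blocked, stay at (row=0, col=4)
  > (right): blocked, stay at (row=0, col=4)
  > (right): blocked, stay at (row=0, col=4)
  ^ (up): blocked, stay at (row=0, col=4)
  < (left): (row=0, col=4) -> (row=0, col=3)
  ^ (up): blocked, stay at (row=0, col=3)
  < (left): (row=0, col=3) -> (row=0, col=2)
  ^ (up): blocked, stay at (row=0, col=2)
Final: (row=0, col=2)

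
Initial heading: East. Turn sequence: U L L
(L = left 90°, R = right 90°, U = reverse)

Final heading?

Answer: Final heading: East

Derivation:
Start: East
  U (U-turn (180°)) -> West
  L (left (90° counter-clockwise)) -> South
  L (left (90° counter-clockwise)) -> East
Final: East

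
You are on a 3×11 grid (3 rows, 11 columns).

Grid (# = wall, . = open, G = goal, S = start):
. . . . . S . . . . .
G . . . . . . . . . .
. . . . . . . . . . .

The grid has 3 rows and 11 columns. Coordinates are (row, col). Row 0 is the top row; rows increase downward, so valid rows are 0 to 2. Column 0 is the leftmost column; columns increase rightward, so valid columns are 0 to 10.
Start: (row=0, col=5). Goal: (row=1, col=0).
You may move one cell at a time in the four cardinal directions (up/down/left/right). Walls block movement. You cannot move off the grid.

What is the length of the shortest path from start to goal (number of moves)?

BFS from (row=0, col=5) until reaching (row=1, col=0):
  Distance 0: (row=0, col=5)
  Distance 1: (row=0, col=4), (row=0, col=6), (row=1, col=5)
  Distance 2: (row=0, col=3), (row=0, col=7), (row=1, col=4), (row=1, col=6), (row=2, col=5)
  Distance 3: (row=0, col=2), (row=0, col=8), (row=1, col=3), (row=1, col=7), (row=2, col=4), (row=2, col=6)
  Distance 4: (row=0, col=1), (row=0, col=9), (row=1, col=2), (row=1, col=8), (row=2, col=3), (row=2, col=7)
  Distance 5: (row=0, col=0), (row=0, col=10), (row=1, col=1), (row=1, col=9), (row=2, col=2), (row=2, col=8)
  Distance 6: (row=1, col=0), (row=1, col=10), (row=2, col=1), (row=2, col=9)  <- goal reached here
One shortest path (6 moves): (row=0, col=5) -> (row=0, col=4) -> (row=0, col=3) -> (row=0, col=2) -> (row=0, col=1) -> (row=0, col=0) -> (row=1, col=0)

Answer: Shortest path length: 6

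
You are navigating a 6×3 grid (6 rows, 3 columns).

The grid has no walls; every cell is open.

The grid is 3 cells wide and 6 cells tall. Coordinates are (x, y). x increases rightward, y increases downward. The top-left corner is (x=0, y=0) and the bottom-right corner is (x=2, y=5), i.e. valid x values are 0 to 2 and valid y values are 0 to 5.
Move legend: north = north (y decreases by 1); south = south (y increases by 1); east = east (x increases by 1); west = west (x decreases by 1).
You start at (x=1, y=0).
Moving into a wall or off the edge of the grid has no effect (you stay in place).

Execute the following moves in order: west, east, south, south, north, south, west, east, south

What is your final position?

Start: (x=1, y=0)
  west (west): (x=1, y=0) -> (x=0, y=0)
  east (east): (x=0, y=0) -> (x=1, y=0)
  south (south): (x=1, y=0) -> (x=1, y=1)
  south (south): (x=1, y=1) -> (x=1, y=2)
  north (north): (x=1, y=2) -> (x=1, y=1)
  south (south): (x=1, y=1) -> (x=1, y=2)
  west (west): (x=1, y=2) -> (x=0, y=2)
  east (east): (x=0, y=2) -> (x=1, y=2)
  south (south): (x=1, y=2) -> (x=1, y=3)
Final: (x=1, y=3)

Answer: Final position: (x=1, y=3)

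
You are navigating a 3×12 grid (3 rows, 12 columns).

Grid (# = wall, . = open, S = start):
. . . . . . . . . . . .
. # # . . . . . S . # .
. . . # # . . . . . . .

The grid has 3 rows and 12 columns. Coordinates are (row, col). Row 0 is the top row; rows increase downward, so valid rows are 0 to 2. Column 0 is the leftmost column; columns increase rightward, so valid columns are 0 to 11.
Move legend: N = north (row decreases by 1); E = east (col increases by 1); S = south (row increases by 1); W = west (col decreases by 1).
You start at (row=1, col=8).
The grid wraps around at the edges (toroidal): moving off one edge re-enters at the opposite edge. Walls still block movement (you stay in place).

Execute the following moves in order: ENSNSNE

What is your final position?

Answer: Final position: (row=0, col=10)

Derivation:
Start: (row=1, col=8)
  E (east): (row=1, col=8) -> (row=1, col=9)
  N (north): (row=1, col=9) -> (row=0, col=9)
  S (south): (row=0, col=9) -> (row=1, col=9)
  N (north): (row=1, col=9) -> (row=0, col=9)
  S (south): (row=0, col=9) -> (row=1, col=9)
  N (north): (row=1, col=9) -> (row=0, col=9)
  E (east): (row=0, col=9) -> (row=0, col=10)
Final: (row=0, col=10)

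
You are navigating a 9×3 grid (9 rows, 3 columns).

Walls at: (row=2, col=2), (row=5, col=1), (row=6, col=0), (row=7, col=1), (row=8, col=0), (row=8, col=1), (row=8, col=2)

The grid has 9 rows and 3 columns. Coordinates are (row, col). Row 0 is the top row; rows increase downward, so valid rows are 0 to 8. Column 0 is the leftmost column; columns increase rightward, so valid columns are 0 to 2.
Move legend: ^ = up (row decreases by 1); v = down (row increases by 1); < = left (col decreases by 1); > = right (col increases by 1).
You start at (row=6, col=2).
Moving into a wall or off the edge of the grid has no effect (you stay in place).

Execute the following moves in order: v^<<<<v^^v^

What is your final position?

Answer: Final position: (row=6, col=1)

Derivation:
Start: (row=6, col=2)
  v (down): (row=6, col=2) -> (row=7, col=2)
  ^ (up): (row=7, col=2) -> (row=6, col=2)
  < (left): (row=6, col=2) -> (row=6, col=1)
  [×3]< (left): blocked, stay at (row=6, col=1)
  v (down): blocked, stay at (row=6, col=1)
  ^ (up): blocked, stay at (row=6, col=1)
  ^ (up): blocked, stay at (row=6, col=1)
  v (down): blocked, stay at (row=6, col=1)
  ^ (up): blocked, stay at (row=6, col=1)
Final: (row=6, col=1)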